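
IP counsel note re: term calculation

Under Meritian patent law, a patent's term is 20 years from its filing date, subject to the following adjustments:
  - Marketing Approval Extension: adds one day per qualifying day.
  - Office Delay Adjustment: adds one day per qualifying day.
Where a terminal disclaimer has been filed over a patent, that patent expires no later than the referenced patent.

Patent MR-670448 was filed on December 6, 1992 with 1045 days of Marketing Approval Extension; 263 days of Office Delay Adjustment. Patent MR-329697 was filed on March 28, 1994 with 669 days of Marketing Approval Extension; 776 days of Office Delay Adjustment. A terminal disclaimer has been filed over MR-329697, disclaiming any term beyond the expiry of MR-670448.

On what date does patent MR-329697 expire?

July 6, 2016

Natural term of MR-329697:
  Base: filing + 20 years → 28 March 2014.
  Marketing Approval Extension: +669 days → 26 January 2016.
  Office Delay Adjustment: +776 days → 12 March 2018.
Expiry of referenced patent MR-670448:
  Base: filing + 20 years → 6 December 2012.
  Marketing Approval Extension: +1045 days → 17 October 2015.
  Office Delay Adjustment: +263 days → 6 July 2016.
Terminal disclaimer: MR-329697 expires on the earlier of 12 March 2018 and 6 July 2016.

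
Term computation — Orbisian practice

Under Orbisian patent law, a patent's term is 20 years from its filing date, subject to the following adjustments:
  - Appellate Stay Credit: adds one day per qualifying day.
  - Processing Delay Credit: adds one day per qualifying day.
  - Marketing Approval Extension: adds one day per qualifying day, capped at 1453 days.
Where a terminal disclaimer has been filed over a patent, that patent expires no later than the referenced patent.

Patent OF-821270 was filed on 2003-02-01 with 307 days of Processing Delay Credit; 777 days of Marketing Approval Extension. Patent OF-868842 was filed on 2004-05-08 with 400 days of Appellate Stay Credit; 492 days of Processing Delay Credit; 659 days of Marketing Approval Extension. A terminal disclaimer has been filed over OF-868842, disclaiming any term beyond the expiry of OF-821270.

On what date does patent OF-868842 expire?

Natural term of OF-868842:
  Base: filing + 20 years → 8 May 2024.
  Appellate Stay Credit: +400 days → 12 June 2025.
  Processing Delay Credit: +492 days → 17 October 2026.
  Marketing Approval Extension: 659 days (within the 1453-day cap) → +659 days → 6 August 2028.
Expiry of referenced patent OF-821270:
  Base: filing + 20 years → 1 February 2023.
  Processing Delay Credit: +307 days → 5 December 2023.
  Marketing Approval Extension: 777 days (within the 1453-day cap) → +777 days → 20 January 2026.
Terminal disclaimer: OF-868842 expires on the earlier of 6 August 2028 and 20 January 2026.

2026-01-20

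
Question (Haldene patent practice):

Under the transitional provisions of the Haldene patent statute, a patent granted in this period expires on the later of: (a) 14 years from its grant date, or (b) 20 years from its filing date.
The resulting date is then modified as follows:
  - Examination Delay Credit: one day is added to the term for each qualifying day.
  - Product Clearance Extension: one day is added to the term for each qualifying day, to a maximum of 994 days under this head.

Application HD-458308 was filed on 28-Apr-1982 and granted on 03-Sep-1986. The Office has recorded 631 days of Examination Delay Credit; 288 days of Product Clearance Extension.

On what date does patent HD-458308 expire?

2004-11-02

(a) grant + 14 years → 3 September 2000.
(b) filing + 20 years → 28 April 2002.
Later of the two: 28 April 2002.
Examination Delay Credit: +631 days → 19 January 2004.
Product Clearance Extension: 288 days (within the 994-day cap) → +288 days → 2 November 2004.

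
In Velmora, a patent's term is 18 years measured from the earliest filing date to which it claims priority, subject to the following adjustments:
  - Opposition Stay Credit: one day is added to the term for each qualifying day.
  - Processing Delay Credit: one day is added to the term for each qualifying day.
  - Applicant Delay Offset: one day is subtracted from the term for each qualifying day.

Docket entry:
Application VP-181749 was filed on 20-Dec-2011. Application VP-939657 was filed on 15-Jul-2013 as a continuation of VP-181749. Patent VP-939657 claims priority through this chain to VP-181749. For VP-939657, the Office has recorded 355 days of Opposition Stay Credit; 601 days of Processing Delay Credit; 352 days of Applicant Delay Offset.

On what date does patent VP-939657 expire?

Earliest priority filing: 20 December 2011.
Base term: 20 December 2011 + 18 years → 20 December 2029.
Opposition Stay Credit: +355 days → 10 December 2030.
Processing Delay Credit: +601 days → 2 August 2032.
Applicant Delay Offset: −352 days → 16 August 2031.

August 16, 2031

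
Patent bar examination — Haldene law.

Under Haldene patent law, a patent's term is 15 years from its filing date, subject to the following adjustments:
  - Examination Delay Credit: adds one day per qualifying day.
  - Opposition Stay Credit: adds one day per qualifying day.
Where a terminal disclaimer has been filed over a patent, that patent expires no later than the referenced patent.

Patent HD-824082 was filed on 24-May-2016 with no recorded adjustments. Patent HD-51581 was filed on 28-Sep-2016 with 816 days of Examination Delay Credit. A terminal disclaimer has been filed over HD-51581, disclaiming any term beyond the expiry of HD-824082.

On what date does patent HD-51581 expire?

May 24, 2031

Natural term of HD-51581:
  Base: filing + 15 years → 28 September 2031.
  Examination Delay Credit: +816 days → 22 December 2033.
Expiry of referenced patent HD-824082:
  Base: filing + 15 years → 24 May 2031.
Terminal disclaimer: HD-51581 expires on the earlier of 22 December 2033 and 24 May 2031.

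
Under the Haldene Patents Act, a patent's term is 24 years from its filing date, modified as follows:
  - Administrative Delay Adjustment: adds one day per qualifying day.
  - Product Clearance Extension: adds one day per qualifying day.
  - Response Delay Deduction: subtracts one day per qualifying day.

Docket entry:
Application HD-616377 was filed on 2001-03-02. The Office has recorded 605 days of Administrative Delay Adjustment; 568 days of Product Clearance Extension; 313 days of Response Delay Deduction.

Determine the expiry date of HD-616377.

July 10, 2027

Base term: filing date + 24 years → 2 March 2025.
Administrative Delay Adjustment: +605 days → 28 October 2026.
Product Clearance Extension: +568 days → 18 May 2028.
Response Delay Deduction: −313 days → 10 July 2027.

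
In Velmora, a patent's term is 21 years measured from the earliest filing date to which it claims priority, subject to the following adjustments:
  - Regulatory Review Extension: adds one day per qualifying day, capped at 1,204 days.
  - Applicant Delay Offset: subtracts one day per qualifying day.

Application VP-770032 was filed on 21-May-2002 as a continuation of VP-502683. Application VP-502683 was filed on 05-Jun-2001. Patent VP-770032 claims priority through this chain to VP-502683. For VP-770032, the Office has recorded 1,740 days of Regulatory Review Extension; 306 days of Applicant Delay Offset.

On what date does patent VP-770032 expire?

November 19, 2024

Earliest priority filing: 5 June 2001.
Base term: 5 June 2001 + 21 years → 5 June 2022.
Regulatory Review Extension: 1740 days claimed exceeds the 1204-day cap, so +1204 days → 21 September 2025.
Applicant Delay Offset: −306 days → 19 November 2024.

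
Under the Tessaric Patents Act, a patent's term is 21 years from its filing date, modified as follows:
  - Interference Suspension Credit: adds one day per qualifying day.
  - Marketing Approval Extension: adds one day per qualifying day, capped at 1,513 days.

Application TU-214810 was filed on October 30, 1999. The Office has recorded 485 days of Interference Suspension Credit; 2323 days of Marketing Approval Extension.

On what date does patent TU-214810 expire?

2026-04-20

Base term: filing date + 21 years → 30 October 2020.
Interference Suspension Credit: +485 days → 27 February 2022.
Marketing Approval Extension: 2323 days claimed exceeds the 1513-day cap, so +1513 days → 20 April 2026.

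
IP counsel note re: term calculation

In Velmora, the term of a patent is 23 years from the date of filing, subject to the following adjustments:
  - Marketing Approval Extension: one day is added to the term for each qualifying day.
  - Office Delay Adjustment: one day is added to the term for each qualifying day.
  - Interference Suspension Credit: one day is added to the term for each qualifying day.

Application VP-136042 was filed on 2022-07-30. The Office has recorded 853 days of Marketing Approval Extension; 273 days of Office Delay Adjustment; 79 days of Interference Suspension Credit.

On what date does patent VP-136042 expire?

Base term: filing date + 23 years → 30 July 2045.
Marketing Approval Extension: +853 days → 30 November 2047.
Office Delay Adjustment: +273 days → 29 August 2048.
Interference Suspension Credit: +79 days → 16 November 2048.

November 16, 2048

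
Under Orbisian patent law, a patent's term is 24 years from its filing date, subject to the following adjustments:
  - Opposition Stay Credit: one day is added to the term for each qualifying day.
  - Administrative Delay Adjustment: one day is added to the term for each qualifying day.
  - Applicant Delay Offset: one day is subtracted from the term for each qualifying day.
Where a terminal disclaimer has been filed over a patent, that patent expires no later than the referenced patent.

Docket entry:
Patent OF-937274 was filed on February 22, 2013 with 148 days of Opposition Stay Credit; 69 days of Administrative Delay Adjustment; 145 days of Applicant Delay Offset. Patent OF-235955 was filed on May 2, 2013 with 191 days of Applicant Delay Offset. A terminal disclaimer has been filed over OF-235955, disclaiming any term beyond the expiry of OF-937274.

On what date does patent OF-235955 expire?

2036-10-23

Natural term of OF-235955:
  Base: filing + 24 years → 2 May 2037.
  Applicant Delay Offset: −191 days → 23 October 2036.
Expiry of referenced patent OF-937274:
  Base: filing + 24 years → 22 February 2037.
  Opposition Stay Credit: +148 days → 20 July 2037.
  Administrative Delay Adjustment: +69 days → 27 September 2037.
  Applicant Delay Offset: −145 days → 5 May 2037.
Terminal disclaimer: OF-235955 expires on the earlier of 23 October 2036 and 5 May 2037.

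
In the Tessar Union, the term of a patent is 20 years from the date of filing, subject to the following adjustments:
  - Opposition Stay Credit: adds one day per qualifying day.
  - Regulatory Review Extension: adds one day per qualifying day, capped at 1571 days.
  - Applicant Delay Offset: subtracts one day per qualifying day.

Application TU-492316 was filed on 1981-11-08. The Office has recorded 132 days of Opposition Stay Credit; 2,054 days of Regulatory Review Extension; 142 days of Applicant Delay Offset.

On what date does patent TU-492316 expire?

2006-02-16

Base term: filing date + 20 years → 8 November 2001.
Opposition Stay Credit: +132 days → 20 March 2002.
Regulatory Review Extension: 2054 days claimed exceeds the 1571-day cap, so +1571 days → 8 July 2006.
Applicant Delay Offset: −142 days → 16 February 2006.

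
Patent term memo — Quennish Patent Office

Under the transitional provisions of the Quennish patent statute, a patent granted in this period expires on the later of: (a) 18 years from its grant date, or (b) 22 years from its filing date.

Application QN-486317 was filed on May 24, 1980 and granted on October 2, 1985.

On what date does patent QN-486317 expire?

October 2, 2003

(a) grant + 18 years → 2 October 2003.
(b) filing + 22 years → 24 May 2002.
Later of the two: 2 October 2003.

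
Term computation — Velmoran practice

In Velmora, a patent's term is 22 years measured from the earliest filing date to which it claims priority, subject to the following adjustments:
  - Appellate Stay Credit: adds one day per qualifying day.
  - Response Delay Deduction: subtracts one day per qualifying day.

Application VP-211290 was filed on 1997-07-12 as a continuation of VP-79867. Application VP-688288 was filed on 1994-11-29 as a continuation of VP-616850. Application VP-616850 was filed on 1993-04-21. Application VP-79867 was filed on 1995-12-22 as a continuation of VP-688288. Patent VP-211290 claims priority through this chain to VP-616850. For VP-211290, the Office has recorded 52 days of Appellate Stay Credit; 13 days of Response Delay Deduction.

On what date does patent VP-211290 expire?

Earliest priority filing: 21 April 1993.
Base term: 21 April 1993 + 22 years → 21 April 2015.
Appellate Stay Credit: +52 days → 12 June 2015.
Response Delay Deduction: −13 days → 30 May 2015.

May 30, 2015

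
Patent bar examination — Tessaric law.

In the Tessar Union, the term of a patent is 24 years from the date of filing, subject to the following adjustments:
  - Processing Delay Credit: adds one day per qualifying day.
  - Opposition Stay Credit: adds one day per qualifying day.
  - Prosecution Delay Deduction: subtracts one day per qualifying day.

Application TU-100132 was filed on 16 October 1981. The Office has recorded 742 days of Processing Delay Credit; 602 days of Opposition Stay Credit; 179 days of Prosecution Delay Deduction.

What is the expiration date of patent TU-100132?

Base term: filing date + 24 years → 16 October 2005.
Processing Delay Credit: +742 days → 28 October 2007.
Opposition Stay Credit: +602 days → 21 June 2009.
Prosecution Delay Deduction: −179 days → 24 December 2008.

2008-12-24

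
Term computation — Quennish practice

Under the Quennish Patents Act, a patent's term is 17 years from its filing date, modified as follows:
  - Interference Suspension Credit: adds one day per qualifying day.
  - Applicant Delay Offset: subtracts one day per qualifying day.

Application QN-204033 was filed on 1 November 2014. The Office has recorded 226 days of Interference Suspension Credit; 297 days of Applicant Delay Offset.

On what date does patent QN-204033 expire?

Base term: filing date + 17 years → 1 November 2031.
Interference Suspension Credit: +226 days → 14 June 2032.
Applicant Delay Offset: −297 days → 22 August 2031.

2031-08-22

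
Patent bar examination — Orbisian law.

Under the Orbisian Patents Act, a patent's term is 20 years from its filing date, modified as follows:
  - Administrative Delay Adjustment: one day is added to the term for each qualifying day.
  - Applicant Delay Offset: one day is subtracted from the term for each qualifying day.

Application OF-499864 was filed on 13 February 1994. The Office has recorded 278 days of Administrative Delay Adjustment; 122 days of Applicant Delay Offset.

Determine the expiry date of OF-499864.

Base term: filing date + 20 years → 13 February 2014.
Administrative Delay Adjustment: +278 days → 18 November 2014.
Applicant Delay Offset: −122 days → 19 July 2014.

2014-07-19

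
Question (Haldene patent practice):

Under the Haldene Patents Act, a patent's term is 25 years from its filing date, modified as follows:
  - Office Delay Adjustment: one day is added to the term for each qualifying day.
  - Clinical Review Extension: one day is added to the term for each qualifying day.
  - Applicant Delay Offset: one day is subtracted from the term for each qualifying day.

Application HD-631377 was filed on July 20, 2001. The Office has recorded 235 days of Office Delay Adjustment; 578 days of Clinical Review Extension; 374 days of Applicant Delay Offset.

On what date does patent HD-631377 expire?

October 2, 2027

Base term: filing date + 25 years → 20 July 2026.
Office Delay Adjustment: +235 days → 12 March 2027.
Clinical Review Extension: +578 days → 10 October 2028.
Applicant Delay Offset: −374 days → 2 October 2027.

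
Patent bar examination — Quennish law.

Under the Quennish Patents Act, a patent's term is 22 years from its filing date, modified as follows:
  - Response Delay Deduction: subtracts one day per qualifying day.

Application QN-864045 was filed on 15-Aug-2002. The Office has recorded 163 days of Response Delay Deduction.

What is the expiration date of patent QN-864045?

March 5, 2024

Base term: filing date + 22 years → 15 August 2024.
Response Delay Deduction: −163 days → 5 March 2024.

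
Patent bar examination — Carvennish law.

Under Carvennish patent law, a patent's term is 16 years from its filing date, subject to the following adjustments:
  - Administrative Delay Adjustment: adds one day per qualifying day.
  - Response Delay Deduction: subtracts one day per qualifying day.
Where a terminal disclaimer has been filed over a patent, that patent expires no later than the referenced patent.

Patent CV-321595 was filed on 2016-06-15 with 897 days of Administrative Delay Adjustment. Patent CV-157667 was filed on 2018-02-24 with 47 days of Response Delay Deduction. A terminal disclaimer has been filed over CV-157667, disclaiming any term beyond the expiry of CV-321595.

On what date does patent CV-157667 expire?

2034-01-08

Natural term of CV-157667:
  Base: filing + 16 years → 24 February 2034.
  Response Delay Deduction: −47 days → 8 January 2034.
Expiry of referenced patent CV-321595:
  Base: filing + 16 years → 15 June 2032.
  Administrative Delay Adjustment: +897 days → 29 November 2034.
Terminal disclaimer: CV-157667 expires on the earlier of 8 January 2034 and 29 November 2034.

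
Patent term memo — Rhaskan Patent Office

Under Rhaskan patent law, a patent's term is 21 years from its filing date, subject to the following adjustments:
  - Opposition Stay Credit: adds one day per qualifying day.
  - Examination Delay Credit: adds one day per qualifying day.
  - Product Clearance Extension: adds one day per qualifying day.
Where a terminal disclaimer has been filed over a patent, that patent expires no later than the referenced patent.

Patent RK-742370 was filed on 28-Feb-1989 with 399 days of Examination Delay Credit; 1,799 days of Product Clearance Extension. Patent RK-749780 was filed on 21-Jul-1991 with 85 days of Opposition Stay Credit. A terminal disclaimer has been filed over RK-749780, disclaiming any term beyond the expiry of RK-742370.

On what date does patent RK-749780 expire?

Natural term of RK-749780:
  Base: filing + 21 years → 21 July 2012.
  Opposition Stay Credit: +85 days → 14 October 2012.
Expiry of referenced patent RK-742370:
  Base: filing + 21 years → 28 February 2010.
  Examination Delay Credit: +399 days → 3 April 2011.
  Product Clearance Extension: +1799 days → 6 March 2016.
Terminal disclaimer: RK-749780 expires on the earlier of 14 October 2012 and 6 March 2016.

October 14, 2012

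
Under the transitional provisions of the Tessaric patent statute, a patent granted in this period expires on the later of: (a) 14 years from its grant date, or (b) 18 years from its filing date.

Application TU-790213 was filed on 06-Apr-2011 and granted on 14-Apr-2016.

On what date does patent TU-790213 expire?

2030-04-14

(a) grant + 14 years → 14 April 2030.
(b) filing + 18 years → 6 April 2029.
Later of the two: 14 April 2030.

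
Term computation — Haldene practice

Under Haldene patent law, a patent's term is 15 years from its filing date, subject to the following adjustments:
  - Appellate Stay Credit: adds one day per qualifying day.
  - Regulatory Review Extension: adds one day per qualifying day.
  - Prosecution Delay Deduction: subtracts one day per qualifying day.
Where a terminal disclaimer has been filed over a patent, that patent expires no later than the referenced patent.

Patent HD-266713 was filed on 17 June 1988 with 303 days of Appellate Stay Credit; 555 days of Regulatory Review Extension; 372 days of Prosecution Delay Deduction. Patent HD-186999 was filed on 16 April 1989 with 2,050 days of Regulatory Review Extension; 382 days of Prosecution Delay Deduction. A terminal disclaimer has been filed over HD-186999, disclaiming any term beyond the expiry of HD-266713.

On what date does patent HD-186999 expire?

October 15, 2004

Natural term of HD-186999:
  Base: filing + 15 years → 16 April 2004.
  Regulatory Review Extension: +2050 days → 26 November 2009.
  Prosecution Delay Deduction: −382 days → 9 November 2008.
Expiry of referenced patent HD-266713:
  Base: filing + 15 years → 17 June 2003.
  Appellate Stay Credit: +303 days → 15 April 2004.
  Regulatory Review Extension: +555 days → 22 October 2005.
  Prosecution Delay Deduction: −372 days → 15 October 2004.
Terminal disclaimer: HD-186999 expires on the earlier of 9 November 2008 and 15 October 2004.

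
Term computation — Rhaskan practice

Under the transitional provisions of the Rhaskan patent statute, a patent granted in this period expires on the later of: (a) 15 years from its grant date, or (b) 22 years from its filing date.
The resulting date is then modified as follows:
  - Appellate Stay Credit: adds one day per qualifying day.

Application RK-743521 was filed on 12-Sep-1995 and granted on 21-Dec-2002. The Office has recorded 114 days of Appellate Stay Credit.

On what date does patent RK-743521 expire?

April 14, 2018

(a) grant + 15 years → 21 December 2017.
(b) filing + 22 years → 12 September 2017.
Later of the two: 21 December 2017.
Appellate Stay Credit: +114 days → 14 April 2018.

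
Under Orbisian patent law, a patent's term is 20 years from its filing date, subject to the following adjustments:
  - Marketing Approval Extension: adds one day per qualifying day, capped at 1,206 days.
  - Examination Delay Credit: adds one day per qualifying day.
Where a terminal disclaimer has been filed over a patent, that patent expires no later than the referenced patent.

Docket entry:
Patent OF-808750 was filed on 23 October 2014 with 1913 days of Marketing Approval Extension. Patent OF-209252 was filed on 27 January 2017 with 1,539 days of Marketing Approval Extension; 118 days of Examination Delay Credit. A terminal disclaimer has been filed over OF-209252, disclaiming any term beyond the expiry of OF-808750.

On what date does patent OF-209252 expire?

Natural term of OF-209252:
  Base: filing + 20 years → 27 January 2037.
  Marketing Approval Extension: 1539 days claimed exceeds the 1206-day cap, so +1206 days → 17 May 2040.
  Examination Delay Credit: +118 days → 12 September 2040.
Expiry of referenced patent OF-808750:
  Base: filing + 20 years → 23 October 2034.
  Marketing Approval Extension: 1913 days claimed exceeds the 1206-day cap, so +1206 days → 10 February 2038.
Terminal disclaimer: OF-209252 expires on the earlier of 12 September 2040 and 10 February 2038.

February 10, 2038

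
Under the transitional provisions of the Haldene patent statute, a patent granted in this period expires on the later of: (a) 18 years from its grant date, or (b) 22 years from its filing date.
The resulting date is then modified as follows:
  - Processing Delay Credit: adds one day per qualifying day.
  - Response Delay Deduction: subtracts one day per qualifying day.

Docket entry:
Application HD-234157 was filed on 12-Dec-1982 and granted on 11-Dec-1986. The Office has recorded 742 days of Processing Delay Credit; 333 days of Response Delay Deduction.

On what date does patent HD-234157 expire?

(a) grant + 18 years → 11 December 2004.
(b) filing + 22 years → 12 December 2004.
Later of the two: 12 December 2004.
Processing Delay Credit: +742 days → 24 December 2006.
Response Delay Deduction: −333 days → 25 January 2006.

January 25, 2006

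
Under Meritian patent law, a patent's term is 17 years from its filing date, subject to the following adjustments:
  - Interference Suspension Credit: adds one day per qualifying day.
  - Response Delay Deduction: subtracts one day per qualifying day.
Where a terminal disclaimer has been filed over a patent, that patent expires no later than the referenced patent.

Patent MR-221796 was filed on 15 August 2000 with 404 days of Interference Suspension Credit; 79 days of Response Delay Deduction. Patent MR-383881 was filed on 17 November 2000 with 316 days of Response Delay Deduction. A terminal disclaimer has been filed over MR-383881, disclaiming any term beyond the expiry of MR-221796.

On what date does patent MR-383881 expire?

Natural term of MR-383881:
  Base: filing + 17 years → 17 November 2017.
  Response Delay Deduction: −316 days → 5 January 2017.
Expiry of referenced patent MR-221796:
  Base: filing + 17 years → 15 August 2017.
  Interference Suspension Credit: +404 days → 23 September 2018.
  Response Delay Deduction: −79 days → 6 July 2018.
Terminal disclaimer: MR-383881 expires on the earlier of 5 January 2017 and 6 July 2018.

January 5, 2017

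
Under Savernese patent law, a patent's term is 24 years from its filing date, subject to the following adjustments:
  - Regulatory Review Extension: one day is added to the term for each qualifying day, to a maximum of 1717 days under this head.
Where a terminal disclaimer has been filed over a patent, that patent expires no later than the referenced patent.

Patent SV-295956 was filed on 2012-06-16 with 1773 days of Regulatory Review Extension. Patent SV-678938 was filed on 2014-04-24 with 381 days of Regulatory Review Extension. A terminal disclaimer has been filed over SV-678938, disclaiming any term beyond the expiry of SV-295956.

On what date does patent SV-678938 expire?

May 10, 2039

Natural term of SV-678938:
  Base: filing + 24 years → 24 April 2038.
  Regulatory Review Extension: 381 days (within the 1717-day cap) → +381 days → 10 May 2039.
Expiry of referenced patent SV-295956:
  Base: filing + 24 years → 16 June 2036.
  Regulatory Review Extension: 1773 days claimed exceeds the 1717-day cap, so +1717 days → 27 February 2041.
Terminal disclaimer: SV-678938 expires on the earlier of 10 May 2039 and 27 February 2041.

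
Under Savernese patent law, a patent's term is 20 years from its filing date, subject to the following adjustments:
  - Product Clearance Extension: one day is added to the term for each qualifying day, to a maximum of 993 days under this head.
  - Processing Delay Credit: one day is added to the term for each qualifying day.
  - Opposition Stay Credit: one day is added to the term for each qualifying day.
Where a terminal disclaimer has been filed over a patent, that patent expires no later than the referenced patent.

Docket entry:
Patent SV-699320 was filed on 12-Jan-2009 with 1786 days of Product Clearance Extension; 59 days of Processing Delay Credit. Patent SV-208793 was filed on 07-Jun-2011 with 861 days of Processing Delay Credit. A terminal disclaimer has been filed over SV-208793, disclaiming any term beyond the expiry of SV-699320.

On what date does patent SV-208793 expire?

Natural term of SV-208793:
  Base: filing + 20 years → 7 June 2031.
  Processing Delay Credit: +861 days → 15 October 2033.
Expiry of referenced patent SV-699320:
  Base: filing + 20 years → 12 January 2029.
  Product Clearance Extension: 1786 days claimed exceeds the 993-day cap, so +993 days → 2 October 2031.
  Processing Delay Credit: +59 days → 30 November 2031.
Terminal disclaimer: SV-208793 expires on the earlier of 15 October 2033 and 30 November 2031.

November 30, 2031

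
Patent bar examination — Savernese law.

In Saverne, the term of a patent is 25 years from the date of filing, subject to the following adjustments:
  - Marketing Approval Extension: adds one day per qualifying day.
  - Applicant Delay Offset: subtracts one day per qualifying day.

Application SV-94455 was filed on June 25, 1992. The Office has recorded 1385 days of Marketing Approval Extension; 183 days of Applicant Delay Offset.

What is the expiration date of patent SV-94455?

Base term: filing date + 25 years → 25 June 2017.
Marketing Approval Extension: +1385 days → 10 April 2021.
Applicant Delay Offset: −183 days → 9 October 2020.

October 9, 2020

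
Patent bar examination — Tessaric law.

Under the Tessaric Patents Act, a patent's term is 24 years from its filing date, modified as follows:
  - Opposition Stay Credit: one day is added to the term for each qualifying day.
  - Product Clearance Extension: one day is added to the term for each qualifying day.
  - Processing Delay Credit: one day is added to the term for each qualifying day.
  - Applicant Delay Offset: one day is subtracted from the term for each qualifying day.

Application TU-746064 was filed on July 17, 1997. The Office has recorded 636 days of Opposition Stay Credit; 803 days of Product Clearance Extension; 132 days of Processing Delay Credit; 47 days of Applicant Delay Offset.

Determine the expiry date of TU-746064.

2025-09-18

Base term: filing date + 24 years → 17 July 2021.
Opposition Stay Credit: +636 days → 14 April 2023.
Product Clearance Extension: +803 days → 25 June 2025.
Processing Delay Credit: +132 days → 4 November 2025.
Applicant Delay Offset: −47 days → 18 September 2025.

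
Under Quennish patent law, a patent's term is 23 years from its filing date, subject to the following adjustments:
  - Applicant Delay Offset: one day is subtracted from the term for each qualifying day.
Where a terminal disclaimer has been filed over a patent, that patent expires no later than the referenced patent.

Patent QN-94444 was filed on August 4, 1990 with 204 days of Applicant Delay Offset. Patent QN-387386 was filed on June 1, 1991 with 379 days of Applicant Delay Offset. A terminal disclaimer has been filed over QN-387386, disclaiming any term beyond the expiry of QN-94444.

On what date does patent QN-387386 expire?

January 12, 2013

Natural term of QN-387386:
  Base: filing + 23 years → 1 June 2014.
  Applicant Delay Offset: −379 days → 18 May 2013.
Expiry of referenced patent QN-94444:
  Base: filing + 23 years → 4 August 2013.
  Applicant Delay Offset: −204 days → 12 January 2013.
Terminal disclaimer: QN-387386 expires on the earlier of 18 May 2013 and 12 January 2013.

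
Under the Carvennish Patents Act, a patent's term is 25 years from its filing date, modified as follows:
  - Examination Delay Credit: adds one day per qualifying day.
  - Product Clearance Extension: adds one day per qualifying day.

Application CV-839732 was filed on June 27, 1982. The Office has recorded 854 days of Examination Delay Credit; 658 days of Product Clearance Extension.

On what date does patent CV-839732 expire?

August 17, 2011

Base term: filing date + 25 years → 27 June 2007.
Examination Delay Credit: +854 days → 28 October 2009.
Product Clearance Extension: +658 days → 17 August 2011.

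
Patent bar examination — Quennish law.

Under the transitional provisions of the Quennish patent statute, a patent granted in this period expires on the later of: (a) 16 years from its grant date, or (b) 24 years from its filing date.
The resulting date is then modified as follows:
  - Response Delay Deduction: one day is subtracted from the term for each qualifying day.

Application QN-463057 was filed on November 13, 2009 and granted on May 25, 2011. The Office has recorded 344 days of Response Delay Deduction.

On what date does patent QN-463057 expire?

2032-12-04

(a) grant + 16 years → 25 May 2027.
(b) filing + 24 years → 13 November 2033.
Later of the two: 13 November 2033.
Response Delay Deduction: −344 days → 4 December 2032.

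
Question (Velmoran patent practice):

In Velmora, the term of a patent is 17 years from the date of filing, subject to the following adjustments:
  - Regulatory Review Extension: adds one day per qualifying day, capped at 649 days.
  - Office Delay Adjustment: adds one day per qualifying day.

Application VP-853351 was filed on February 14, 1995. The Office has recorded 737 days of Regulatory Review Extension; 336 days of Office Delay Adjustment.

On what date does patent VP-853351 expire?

October 26, 2014

Base term: filing date + 17 years → 14 February 2012.
Regulatory Review Extension: 737 days claimed exceeds the 649-day cap, so +649 days → 24 November 2013.
Office Delay Adjustment: +336 days → 26 October 2014.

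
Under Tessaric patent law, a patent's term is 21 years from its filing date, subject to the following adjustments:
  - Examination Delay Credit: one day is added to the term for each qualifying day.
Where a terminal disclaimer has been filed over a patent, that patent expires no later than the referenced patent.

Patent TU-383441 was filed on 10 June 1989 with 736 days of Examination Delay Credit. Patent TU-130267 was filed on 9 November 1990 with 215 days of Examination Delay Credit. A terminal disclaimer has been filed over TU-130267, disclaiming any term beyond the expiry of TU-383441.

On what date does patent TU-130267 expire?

Natural term of TU-130267:
  Base: filing + 21 years → 9 November 2011.
  Examination Delay Credit: +215 days → 11 June 2012.
Expiry of referenced patent TU-383441:
  Base: filing + 21 years → 10 June 2010.
  Examination Delay Credit: +736 days → 15 June 2012.
Terminal disclaimer: TU-130267 expires on the earlier of 11 June 2012 and 15 June 2012.

June 11, 2012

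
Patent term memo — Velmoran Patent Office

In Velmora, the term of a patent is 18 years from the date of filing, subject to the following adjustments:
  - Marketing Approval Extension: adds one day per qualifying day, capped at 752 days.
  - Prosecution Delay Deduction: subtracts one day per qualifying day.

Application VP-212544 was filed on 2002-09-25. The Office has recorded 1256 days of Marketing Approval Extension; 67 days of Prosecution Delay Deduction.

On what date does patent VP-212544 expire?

2022-08-11

Base term: filing date + 18 years → 25 September 2020.
Marketing Approval Extension: 1256 days claimed exceeds the 752-day cap, so +752 days → 17 October 2022.
Prosecution Delay Deduction: −67 days → 11 August 2022.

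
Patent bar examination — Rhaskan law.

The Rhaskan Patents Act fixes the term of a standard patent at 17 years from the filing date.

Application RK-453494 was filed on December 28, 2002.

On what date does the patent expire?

Filing date + 17 years → 28 December 2019.

2019-12-28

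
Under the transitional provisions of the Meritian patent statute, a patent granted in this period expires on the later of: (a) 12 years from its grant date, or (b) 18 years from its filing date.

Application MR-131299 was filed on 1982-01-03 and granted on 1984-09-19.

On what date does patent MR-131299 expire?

January 3, 2000

(a) grant + 12 years → 19 September 1996.
(b) filing + 18 years → 3 January 2000.
Later of the two: 3 January 2000.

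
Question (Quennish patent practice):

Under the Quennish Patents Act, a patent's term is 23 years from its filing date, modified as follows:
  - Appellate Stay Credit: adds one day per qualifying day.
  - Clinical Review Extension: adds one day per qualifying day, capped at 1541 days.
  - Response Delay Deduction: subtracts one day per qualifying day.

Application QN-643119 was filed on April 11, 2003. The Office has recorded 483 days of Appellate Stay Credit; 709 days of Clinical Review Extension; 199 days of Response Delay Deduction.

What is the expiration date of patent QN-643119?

Base term: filing date + 23 years → 11 April 2026.
Appellate Stay Credit: +483 days → 7 August 2027.
Clinical Review Extension: 709 days (within the 1541-day cap) → +709 days → 16 July 2029.
Response Delay Deduction: −199 days → 29 December 2028.

2028-12-29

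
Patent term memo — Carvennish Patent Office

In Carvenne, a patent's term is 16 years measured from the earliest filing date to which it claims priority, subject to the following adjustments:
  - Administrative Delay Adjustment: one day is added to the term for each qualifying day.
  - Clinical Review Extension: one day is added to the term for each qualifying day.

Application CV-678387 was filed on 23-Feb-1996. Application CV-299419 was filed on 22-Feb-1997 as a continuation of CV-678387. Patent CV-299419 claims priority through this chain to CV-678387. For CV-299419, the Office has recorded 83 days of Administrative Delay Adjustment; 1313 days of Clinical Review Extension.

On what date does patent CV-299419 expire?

Earliest priority filing: 23 February 1996.
Base term: 23 February 1996 + 16 years → 23 February 2012.
Administrative Delay Adjustment: +83 days → 16 May 2012.
Clinical Review Extension: +1313 days → 20 December 2015.

2015-12-20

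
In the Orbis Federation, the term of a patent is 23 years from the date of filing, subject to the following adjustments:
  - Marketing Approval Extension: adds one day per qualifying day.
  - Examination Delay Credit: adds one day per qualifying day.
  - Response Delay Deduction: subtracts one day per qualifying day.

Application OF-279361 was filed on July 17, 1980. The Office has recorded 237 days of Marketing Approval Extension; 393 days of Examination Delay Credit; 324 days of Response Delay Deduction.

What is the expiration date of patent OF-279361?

Base term: filing date + 23 years → 17 July 2003.
Marketing Approval Extension: +237 days → 10 March 2004.
Examination Delay Credit: +393 days → 7 April 2005.
Response Delay Deduction: −324 days → 18 May 2004.

2004-05-18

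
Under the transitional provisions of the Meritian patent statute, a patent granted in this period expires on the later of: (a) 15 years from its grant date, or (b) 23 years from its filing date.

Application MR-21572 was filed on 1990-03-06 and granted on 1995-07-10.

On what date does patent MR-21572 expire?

(a) grant + 15 years → 10 July 2010.
(b) filing + 23 years → 6 March 2013.
Later of the two: 6 March 2013.

March 6, 2013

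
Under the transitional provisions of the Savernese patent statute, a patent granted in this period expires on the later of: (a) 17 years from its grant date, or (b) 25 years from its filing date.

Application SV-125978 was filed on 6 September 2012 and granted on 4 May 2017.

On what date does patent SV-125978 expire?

2037-09-06

(a) grant + 17 years → 4 May 2034.
(b) filing + 25 years → 6 September 2037.
Later of the two: 6 September 2037.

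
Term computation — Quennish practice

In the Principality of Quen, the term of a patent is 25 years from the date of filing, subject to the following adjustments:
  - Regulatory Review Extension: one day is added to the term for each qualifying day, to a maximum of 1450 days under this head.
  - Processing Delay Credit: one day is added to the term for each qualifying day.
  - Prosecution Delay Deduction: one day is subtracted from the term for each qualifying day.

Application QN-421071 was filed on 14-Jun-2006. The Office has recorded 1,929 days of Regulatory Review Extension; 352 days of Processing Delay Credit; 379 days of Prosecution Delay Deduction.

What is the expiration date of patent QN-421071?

Base term: filing date + 25 years → 14 June 2031.
Regulatory Review Extension: 1929 days claimed exceeds the 1450-day cap, so +1450 days → 3 June 2035.
Processing Delay Credit: +352 days → 20 May 2036.
Prosecution Delay Deduction: −379 days → 7 May 2035.

May 7, 2035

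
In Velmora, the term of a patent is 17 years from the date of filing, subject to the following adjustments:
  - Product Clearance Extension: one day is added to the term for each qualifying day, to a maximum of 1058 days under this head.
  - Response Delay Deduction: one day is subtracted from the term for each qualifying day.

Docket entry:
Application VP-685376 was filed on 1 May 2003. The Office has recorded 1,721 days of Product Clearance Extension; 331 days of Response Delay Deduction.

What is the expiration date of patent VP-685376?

April 28, 2022

Base term: filing date + 17 years → 1 May 2020.
Product Clearance Extension: 1721 days claimed exceeds the 1058-day cap, so +1058 days → 25 March 2023.
Response Delay Deduction: −331 days → 28 April 2022.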